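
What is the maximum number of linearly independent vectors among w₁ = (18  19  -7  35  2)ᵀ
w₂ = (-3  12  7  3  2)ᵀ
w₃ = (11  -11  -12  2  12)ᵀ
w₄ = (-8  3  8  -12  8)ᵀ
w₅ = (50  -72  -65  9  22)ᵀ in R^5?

3

Apply Gaussian elimination to the matrix whose rows are w₁, w₂, w₃, w₄, w₅.
Reduction leaves 3 leading entries, giving rank 3.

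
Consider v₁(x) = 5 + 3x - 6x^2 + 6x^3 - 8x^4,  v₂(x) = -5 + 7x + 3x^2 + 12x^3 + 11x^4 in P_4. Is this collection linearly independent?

linearly independent

Take coordinates with respect to the standard basis {1, x, …, x^4}.
Place the vectors as rows of a 2×5 matrix and reduce to echelon form.
The reduction yields 2 nonzero rows, so the rank is 2.
Since rank = 2 (the number of vectors), the set is linearly independent.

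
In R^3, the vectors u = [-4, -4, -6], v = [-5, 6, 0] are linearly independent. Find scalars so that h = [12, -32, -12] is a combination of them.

h = 2u - 4v

Solve the system with u, v as columns and h as the right-hand side.
Row-reducing the augmented matrix gives the unique coefficients (c₁, c₂) = (2, -4).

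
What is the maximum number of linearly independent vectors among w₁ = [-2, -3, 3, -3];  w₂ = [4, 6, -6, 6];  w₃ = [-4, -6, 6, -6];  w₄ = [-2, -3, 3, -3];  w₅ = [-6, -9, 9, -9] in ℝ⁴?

1

Row-reduce the 5×4 matrix with these as rows.
Reduction leaves 1 leading entry, giving rank 1.
(With 5 elements in a 4-dimensional space the rank is at most 4.)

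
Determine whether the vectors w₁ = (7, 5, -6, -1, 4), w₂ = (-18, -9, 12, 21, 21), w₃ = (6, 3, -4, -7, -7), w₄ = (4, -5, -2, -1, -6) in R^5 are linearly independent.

linearly dependent

Row-reduce the matrix whose columns are w₁, w₂, w₃, w₄.
The reduction yields 3 nonzero rows, so the rank is 3.
Since rank 3 < 4, the set is linearly dependent.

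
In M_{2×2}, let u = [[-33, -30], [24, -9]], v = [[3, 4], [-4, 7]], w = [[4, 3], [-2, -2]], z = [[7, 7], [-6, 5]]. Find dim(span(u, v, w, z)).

2

Pass to coordinate vectors with respect to the basis {E₁₁, E₁₂, E₂₁, E₂₂}.
Apply Gaussian elimination to the matrix whose rows are u, v, w, z.
There are 2 pivot columns, so rank = 2.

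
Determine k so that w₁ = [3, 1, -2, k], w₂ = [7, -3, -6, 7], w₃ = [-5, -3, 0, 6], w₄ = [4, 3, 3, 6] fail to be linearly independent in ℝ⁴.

Place the vectors as rows of a 4×4 matrix; dependence ⇔ determinant zero.
Cofactor expansion gives det = 90*k + 750.
This vanishes exactly when k = -25/3.

k = -25/3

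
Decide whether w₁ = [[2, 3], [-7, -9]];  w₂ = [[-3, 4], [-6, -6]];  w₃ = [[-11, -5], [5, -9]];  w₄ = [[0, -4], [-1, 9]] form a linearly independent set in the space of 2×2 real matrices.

Take coordinates with respect to the standard basis {E₁₁, E₁₂, E₂₁, E₂₂}.
The matrix [w₁|w₂|w₃|w₄] has determinant -4752.
A nonzero determinant means the columns are linearly independent.

linearly independent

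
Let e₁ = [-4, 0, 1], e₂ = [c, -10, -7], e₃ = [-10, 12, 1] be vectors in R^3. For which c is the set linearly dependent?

The set is linearly dependent precisely when det[e₁; e₂; e₃] = 0.
The determinant works out to 12*c - 396.
This vanishes exactly when c = 33.

c = 33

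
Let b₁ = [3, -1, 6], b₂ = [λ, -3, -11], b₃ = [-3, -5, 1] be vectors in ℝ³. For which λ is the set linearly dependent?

Place the vectors as rows of a 3×3 matrix; dependence ⇔ determinant zero.
The determinant works out to -29*λ - 261.
Setting this to zero gives λ = -9.

λ = -9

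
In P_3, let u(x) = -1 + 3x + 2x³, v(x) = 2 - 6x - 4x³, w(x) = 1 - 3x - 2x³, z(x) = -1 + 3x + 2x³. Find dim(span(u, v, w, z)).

Pass to coordinate vectors with respect to the basis {1, x, …, x³}.
Apply Gaussian elimination to the matrix whose rows are u, v, w, z.
There is 1 pivot column, so rank = 1.

dim = 1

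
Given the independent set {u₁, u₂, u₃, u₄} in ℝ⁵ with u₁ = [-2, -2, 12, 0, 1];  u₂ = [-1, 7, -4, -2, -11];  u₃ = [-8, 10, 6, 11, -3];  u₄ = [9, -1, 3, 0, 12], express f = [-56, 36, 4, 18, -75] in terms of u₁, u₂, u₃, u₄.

Write f = a₁u₁ + … + a₄u₄ and equate components.
The system has the unique solution (a₁, …, a₄) = (1, 2, 2, -4).

f = u₁ + 2u₂ + 2u₃ - 4u₄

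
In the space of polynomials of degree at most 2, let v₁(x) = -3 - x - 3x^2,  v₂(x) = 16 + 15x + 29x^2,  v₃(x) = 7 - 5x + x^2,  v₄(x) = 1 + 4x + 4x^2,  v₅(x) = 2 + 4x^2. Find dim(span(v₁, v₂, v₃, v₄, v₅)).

Represent each element by its coordinate vector in ℝ³.
Put the 3×5 matrix [v₁|v₂|v₃|v₄|v₅] into echelon form.
The echelon form has 3 nonzero rows, so the rank is 3.
(With 5 elements in a 3-dimensional space the rank is at most 3.)

3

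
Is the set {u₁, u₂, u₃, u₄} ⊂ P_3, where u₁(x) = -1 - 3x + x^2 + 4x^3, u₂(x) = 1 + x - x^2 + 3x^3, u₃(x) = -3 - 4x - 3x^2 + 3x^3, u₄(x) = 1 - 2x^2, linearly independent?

Take coordinates with respect to the standard basis {1, x, …, x^3}.
Place the vectors as rows of a 4×4 matrix and reduce to echelon form.
The reduction yields 4 nonzero rows, so the rank is 4.
Since rank = 4 (the number of vectors), the set is linearly independent.

linearly independent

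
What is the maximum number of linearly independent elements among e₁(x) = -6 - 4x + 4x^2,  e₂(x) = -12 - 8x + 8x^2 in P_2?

Pass to coordinate vectors with respect to the basis {1, x, x^2}.
Row-reduce the 2×3 matrix with these as rows.
Reduction leaves 1 leading entry, giving rank 1.

1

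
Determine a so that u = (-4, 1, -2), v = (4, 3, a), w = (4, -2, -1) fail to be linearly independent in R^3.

The vectors are dependent exactly when the determinant of the matrix with rows u, v, w vanishes.
Expanding, det = 56 - 4*a.
Solving 56 - 4*a = 0 yields a = 14.

a = 14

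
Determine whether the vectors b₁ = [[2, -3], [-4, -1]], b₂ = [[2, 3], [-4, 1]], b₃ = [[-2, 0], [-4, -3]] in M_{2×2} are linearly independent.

Take coordinates with respect to the standard basis {E₁₁, E₁₂, E₂₁, E₂₂}.
Row-reduce the matrix whose columns are b₁, b₂, b₃.
The reduction yields 3 nonzero rows, so the rank is 3.
Since rank = 3 (the number of vectors), the set is linearly independent.

linearly independent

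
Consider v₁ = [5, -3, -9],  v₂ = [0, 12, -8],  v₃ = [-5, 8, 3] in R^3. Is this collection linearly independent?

Form the 3×3 matrix with these as columns; its determinant is -160.
A nonzero determinant means the columns are linearly independent.

linearly independent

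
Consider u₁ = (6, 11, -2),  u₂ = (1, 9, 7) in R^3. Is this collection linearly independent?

linearly independent

Place the vectors as rows of a 2×3 matrix and reduce to echelon form.
The reduction yields 2 nonzero rows, so the rank is 2.
Since rank = 2 (the number of vectors), the set is linearly independent.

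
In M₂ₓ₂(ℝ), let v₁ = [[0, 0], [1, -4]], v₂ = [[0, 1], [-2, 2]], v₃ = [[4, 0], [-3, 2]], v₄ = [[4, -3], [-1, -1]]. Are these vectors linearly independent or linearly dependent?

linearly independent

Write each element as a coordinate vector in ℝ⁴ using {E₁₁, E₁₂, E₂₁, E₂₂}.
The matrix [v₁|v₂|v₃|v₄] has determinant 52.
A nonzero determinant means the columns are linearly independent.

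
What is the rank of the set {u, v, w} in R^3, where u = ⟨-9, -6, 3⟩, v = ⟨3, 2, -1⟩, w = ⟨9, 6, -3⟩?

rank 1

Form the matrix with u, v, w as columns and reduce.
The echelon form has 1 nonzero row, so the rank is 1.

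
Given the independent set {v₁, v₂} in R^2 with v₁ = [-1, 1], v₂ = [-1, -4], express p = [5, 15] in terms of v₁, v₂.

p = -v₁ - 4v₂

Solve the system with v₁, v₂ as columns and p as the right-hand side.
The system has the unique solution (α₁, α₂) = (-1, -4).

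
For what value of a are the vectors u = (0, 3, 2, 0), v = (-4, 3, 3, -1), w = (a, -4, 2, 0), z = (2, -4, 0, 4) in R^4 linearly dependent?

Dependence holds iff the 4×4 matrix [u v w z] is singular.
Cofactor expansion gives det = 20*a + 196.
Setting this to zero gives a = -49/5.

a = -49/5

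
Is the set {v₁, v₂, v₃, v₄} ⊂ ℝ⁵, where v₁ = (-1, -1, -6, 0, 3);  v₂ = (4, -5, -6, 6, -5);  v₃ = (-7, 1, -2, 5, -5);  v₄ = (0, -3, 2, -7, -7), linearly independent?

Row-reduce the matrix whose columns are v₁, v₂, v₃, v₄.
The reduction yields 4 nonzero rows, so the rank is 4.
Since rank = 4 (the number of vectors), the set is linearly independent.

linearly independent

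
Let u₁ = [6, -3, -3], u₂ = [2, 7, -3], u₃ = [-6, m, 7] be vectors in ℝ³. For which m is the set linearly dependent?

m = -13

The set is linearly dependent precisely when det[u₁; u₂; u₃] = 0.
Cofactor expansion gives det = 12*m + 156.
Setting this to zero gives m = -13.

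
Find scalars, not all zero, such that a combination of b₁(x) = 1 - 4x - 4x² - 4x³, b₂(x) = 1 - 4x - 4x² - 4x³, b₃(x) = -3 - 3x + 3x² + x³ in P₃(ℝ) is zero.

Pass to coordinate vectors relative to the basis {1, x, …, x³}.
Set up α₁b₁ + … + α₃b₃ = 0 and solve the homogeneous system.
The free variable yields coefficients (1, -1, 0) (any nonzero multiple also works).

b₁ - b₂ = 0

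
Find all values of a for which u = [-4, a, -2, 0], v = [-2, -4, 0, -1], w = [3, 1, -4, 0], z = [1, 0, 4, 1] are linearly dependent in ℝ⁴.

The vectors are dependent exactly when the determinant of the matrix with rows u, v, w, z vanishes.
Cofactor expansion gives det = 8*a - 70.
This vanishes exactly when a = 35/4.

a = 35/4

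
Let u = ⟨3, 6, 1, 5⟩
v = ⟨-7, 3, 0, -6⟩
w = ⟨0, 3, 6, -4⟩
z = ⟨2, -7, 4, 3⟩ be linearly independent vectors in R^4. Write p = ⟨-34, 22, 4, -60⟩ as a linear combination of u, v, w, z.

Set up the augmented matrix [u | v | w | z | p] and row-reduce.
Back-substitution yields (α₁, …, α₄) = (-4, 2, 4, -4).

p = -4u + 2v + 4w - 4z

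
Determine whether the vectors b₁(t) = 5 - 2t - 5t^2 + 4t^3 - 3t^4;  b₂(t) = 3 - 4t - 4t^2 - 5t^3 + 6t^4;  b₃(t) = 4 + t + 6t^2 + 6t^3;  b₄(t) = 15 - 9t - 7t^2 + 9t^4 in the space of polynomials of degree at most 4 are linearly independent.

Take coordinates with respect to the standard basis {1, t, …, t^4}.
Place the vectors as rows of a 4×5 matrix and reduce to echelon form.
The reduction yields 3 nonzero rows, so the rank is 3.
Since rank 3 < 4, the set is linearly dependent.
Indeed b₁ + 2b₂ + b₃ - b₄ = 0.

linearly dependent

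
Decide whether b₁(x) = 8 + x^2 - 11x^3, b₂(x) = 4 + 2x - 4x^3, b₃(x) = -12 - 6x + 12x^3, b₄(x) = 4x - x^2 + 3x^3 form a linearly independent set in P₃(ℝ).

Take coordinates with respect to the standard basis {1, x, …, x^3}.
One vector is a scalar multiple of another, so the set is dependent.

linearly dependent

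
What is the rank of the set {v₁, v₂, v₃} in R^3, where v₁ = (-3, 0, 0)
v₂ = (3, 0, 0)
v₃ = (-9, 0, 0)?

Put the 3×3 matrix [v₁|v₂|v₃] into echelon form.
Exactly 1 pivot survives; hence the rank is 1.

1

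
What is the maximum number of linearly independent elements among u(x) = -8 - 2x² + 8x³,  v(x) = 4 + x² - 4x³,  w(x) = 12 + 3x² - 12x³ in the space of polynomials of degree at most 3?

Represent each element by its coordinate vector in ℝ⁴.
Form the matrix with u, v, w as columns and reduce.
Exactly 1 pivot survives; hence the rank is 1.

1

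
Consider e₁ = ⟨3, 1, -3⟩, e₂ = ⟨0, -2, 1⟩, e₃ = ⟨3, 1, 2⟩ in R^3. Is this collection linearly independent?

Form the 3×3 matrix with these as columns; its determinant is -30.
A nonzero determinant means the columns are linearly independent.

linearly independent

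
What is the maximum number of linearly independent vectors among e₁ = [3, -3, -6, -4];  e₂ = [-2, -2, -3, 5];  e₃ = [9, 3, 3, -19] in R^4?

2

Put the 4×3 matrix [e₁|e₂|e₃] into echelon form.
The echelon form has 2 nonzero rows, so the rank is 2.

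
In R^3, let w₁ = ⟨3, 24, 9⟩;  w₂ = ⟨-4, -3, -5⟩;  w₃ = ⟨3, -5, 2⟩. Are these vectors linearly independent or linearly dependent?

Row-reduce the matrix whose columns are w₁, w₂, w₃.
The reduction yields 2 nonzero rows, so the rank is 2.
Since rank 2 < 3, the set is linearly dependent.

linearly dependent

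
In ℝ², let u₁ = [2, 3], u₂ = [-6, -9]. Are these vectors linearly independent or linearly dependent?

One vector is a scalar multiple of another, so the set is dependent.

linearly dependent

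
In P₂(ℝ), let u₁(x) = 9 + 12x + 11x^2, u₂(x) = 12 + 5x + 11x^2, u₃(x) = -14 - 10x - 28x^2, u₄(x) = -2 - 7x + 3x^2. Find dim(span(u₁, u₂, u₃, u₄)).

dim = 3

Use coordinates relative to {1, x, x^2}.
Apply Gaussian elimination to the matrix whose rows are u₁, u₂, u₃, u₄.
There are 3 pivot columns, so rank = 3.
(With 4 elements in a 3-dimensional space the rank is at most 3.)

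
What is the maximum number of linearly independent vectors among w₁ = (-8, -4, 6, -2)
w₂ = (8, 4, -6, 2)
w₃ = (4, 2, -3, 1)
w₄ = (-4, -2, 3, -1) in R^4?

Apply Gaussian elimination to the matrix whose rows are w₁, w₂, w₃, w₄.
There is 1 pivot column, so rank = 1.

1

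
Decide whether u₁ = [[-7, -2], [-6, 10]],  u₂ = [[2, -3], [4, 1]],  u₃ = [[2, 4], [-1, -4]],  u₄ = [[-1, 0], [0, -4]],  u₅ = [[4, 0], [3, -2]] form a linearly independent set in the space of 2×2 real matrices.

linearly dependent

Write each element as a coordinate vector in ℝ⁴ using {E₁₁, E₁₂, E₂₁, E₂₂}.
There are 5 vectors in a 4-dimensional space, so they cannot be linearly independent.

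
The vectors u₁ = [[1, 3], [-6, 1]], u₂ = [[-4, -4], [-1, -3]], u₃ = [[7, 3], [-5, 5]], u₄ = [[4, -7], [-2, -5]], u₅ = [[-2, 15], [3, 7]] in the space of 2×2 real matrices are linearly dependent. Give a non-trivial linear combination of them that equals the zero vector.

Write each element as a vector in ℝ⁴ using {E₁₁, E₁₂, E₂₁, E₂₂}.
Solve the homogeneous system with u₁, u₂, u₃, u₄, u₅ as columns by row-reducing the coefficient matrix.
A generator of the null space is (1, -2, -1, -1, -1).

u₁ - 2u₂ - u₃ - u₄ - u₅ = 0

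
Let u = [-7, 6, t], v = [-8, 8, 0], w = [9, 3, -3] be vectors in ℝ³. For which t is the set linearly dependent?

The set is linearly dependent precisely when det[u; v; w] = 0.
The determinant works out to 24 - 96*t.
Solving 24 - 96*t = 0 yields t = 1/4.

t = 1/4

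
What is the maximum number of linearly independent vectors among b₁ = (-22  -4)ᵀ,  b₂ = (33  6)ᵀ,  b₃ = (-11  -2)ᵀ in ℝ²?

1

Form the matrix with b₁, b₂, b₃ as columns and reduce.
Exactly 1 pivot survives; hence the rank is 1.
(With 3 elements in a 2-dimensional space the rank is at most 2.)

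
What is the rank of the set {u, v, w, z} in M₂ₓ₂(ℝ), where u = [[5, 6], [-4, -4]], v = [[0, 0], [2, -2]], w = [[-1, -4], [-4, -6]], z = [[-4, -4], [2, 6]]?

rank 4

Pass to coordinate vectors with respect to the basis {E₁₁, E₁₂, E₂₁, E₂₂}.
Put the 4×4 matrix [u|v|w|z] into echelon form.
The echelon form has 4 nonzero rows, so the rank is 4.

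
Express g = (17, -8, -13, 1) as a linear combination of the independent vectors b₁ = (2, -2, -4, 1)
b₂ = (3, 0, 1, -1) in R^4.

Since b₁, b₂ are independent, the coefficients expressing g are uniquely determined by a linear system.
The system has the unique solution (c₁, c₂) = (4, 3).

g = 4b₁ + 3b₂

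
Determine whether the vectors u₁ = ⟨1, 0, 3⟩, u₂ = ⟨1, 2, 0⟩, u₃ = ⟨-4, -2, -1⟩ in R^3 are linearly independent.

Row-reduce the matrix whose columns are u₁, u₂, u₃.
The reduction yields 3 nonzero rows, so the rank is 3.
Since rank = 3 (the number of vectors), the set is linearly independent.

linearly independent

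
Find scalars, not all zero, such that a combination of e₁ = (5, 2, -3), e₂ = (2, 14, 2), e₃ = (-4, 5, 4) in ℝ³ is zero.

Set up α₁e₁ + … + α₃e₃ = 0 and solve the homogeneous system.
The free variable yields coefficients (2, -1, 2) (any nonzero multiple also works).

2e₁ - e₂ + 2e₃ = 0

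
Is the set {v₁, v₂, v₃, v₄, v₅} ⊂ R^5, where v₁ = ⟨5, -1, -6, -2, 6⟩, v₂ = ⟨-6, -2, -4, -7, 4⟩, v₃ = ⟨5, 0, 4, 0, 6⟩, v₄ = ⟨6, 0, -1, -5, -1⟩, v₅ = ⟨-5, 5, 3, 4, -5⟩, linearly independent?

The matrix [v₁|v₂|v₃|v₄|v₅] has determinant 21104.
A nonzero determinant means the columns are linearly independent.

linearly independent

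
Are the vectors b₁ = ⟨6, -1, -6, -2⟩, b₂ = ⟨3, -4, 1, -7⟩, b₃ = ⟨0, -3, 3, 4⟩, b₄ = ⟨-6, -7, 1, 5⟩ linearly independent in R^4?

linearly independent

Row-reduce the matrix whose columns are b₁, b₂, b₃, b₄.
The reduction yields 4 nonzero rows, so the rank is 4.
Since rank = 4 (the number of vectors), the set is linearly independent.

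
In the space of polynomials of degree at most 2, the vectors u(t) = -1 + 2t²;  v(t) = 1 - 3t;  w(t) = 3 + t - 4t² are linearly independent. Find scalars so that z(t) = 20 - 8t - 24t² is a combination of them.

Work in coordinates with respect to the standard basis {1, t, t²}.
Solve the system with u, v, w as columns and z as the right-hand side.
Back-substitution yields (a₁, a₂, a₃) = (-4, 4, 4).

z = -4u + 4v + 4w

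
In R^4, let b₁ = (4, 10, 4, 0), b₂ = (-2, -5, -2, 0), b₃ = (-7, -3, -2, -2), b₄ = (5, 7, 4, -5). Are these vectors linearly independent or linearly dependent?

linearly dependent

One vector is a scalar multiple of another, so the set is dependent.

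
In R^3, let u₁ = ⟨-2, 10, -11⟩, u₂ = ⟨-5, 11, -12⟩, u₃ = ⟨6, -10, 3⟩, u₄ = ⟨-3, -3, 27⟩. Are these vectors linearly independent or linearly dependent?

linearly dependent

There are 4 vectors in a 3-dimensional space, so they cannot be linearly independent.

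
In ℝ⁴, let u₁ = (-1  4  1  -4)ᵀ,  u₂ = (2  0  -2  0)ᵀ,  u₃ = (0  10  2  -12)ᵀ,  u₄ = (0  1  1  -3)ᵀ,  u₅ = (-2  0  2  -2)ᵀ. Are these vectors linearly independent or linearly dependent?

linearly dependent

There are 5 vectors in a 4-dimensional space, so they cannot be linearly independent.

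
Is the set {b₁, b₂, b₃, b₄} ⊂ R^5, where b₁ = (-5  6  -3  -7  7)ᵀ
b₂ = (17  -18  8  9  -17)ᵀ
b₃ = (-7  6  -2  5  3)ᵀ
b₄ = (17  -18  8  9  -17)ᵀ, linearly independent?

linearly dependent

Row-reduce the matrix whose columns are b₁, b₂, b₃, b₄.
The reduction yields 2 nonzero rows, so the rank is 2.
Since rank 2 < 4, the set is linearly dependent.
Indeed 2b₁ + b₂ + b₃ = 0.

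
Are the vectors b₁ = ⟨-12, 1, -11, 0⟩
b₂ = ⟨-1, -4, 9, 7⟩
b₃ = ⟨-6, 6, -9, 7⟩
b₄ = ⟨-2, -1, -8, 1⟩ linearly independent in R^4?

Form the 4×4 matrix with these as columns; its determinant is 6762.
A nonzero determinant means the columns are linearly independent.

linearly independent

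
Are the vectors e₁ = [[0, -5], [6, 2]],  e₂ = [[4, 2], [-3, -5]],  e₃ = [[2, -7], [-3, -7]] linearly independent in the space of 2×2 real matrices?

Take coordinates with respect to the standard basis {E₁₁, E₁₂, E₂₁, E₂₂}.
Row-reduce the matrix whose columns are e₁, e₂, e₃.
The reduction yields 3 nonzero rows, so the rank is 3.
Since rank = 3 (the number of vectors), the set is linearly independent.

linearly independent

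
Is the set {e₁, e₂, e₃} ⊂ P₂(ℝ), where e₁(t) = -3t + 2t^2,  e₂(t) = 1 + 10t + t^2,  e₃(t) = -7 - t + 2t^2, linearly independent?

Write each element as a coordinate vector in ℝ³ using {1, t, t^2}.
Row-reduce the matrix whose columns are e₁, e₂, e₃.
The reduction yields 3 nonzero rows, so the rank is 3.
Since rank = 3 (the number of vectors), the set is linearly independent.

linearly independent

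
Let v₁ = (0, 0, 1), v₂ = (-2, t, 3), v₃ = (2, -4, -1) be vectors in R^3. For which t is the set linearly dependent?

Dependence holds iff the 3×3 matrix [v₁ v₂ v₃] is singular.
Expanding, det = 8 - 2*t.
Solving 8 - 2*t = 0 yields t = 4.

t = 4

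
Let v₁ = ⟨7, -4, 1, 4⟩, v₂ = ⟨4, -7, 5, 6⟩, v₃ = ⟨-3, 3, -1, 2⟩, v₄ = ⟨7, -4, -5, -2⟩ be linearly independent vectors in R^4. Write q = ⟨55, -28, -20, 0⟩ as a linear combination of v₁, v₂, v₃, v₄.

Solve the system with v₁, v₂, v₃, v₄ as columns and q as the right-hand side.
Row-reducing the augmented matrix gives the unique coefficients (a₁, …, a₄) = (4, -1, -1, 4).

q = 4v₁ - v₂ - v₃ + 4v₄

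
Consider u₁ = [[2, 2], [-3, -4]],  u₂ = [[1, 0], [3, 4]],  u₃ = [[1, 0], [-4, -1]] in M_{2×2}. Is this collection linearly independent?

Write each element as a coordinate vector in ℝ⁴ using {E₁₁, E₁₂, E₂₁, E₂₂}.
Place the vectors as rows of a 3×4 matrix and reduce to echelon form.
The reduction yields 3 nonzero rows, so the rank is 3.
Since rank = 3 (the number of vectors), the set is linearly independent.

linearly independent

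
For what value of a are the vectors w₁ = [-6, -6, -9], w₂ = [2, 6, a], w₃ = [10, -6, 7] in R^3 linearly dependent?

a = 5

Dependence holds iff the 3×3 matrix [w₁ w₂ w₃] is singular.
Expanding, det = 480 - 96*a.
Setting this to zero gives a = 5.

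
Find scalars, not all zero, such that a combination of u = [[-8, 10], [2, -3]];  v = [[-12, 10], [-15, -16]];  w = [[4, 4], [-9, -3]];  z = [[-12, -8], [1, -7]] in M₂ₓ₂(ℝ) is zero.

Write each element as a vector in ℝ⁴ using {E₁₁, E₁₂, E₂₁, E₂₂}.
Write the vectors as columns of a matrix and find a nonzero vector in its null space.
The free variable yields coefficients (1, -1, 2, 1) (any nonzero multiple also works).

u - v + 2w + z = 0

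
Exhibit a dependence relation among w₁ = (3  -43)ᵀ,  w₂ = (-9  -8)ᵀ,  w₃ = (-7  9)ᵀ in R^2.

w₁ - 2w₂ + 3w₃ = 0

Write the vectors as columns of a matrix and find a nonzero vector in its null space.
A generator of the null space is (1, -2, 3).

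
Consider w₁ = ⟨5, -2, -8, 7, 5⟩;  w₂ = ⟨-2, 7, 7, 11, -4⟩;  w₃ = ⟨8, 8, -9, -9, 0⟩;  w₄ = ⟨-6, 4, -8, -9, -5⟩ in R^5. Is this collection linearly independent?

linearly independent

Row-reduce the matrix whose columns are w₁, w₂, w₃, w₄.
The reduction yields 4 nonzero rows, so the rank is 4.
Since rank = 4 (the number of vectors), the set is linearly independent.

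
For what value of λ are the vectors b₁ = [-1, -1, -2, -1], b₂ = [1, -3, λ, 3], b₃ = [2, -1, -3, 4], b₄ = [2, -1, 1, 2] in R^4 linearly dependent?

λ = -6

Place the vectors as rows of a 4×4 matrix; dependence ⇔ determinant zero.
Cofactor expansion gives det = 6*λ + 36.
Solving 6*λ + 36 = 0 yields λ = -6.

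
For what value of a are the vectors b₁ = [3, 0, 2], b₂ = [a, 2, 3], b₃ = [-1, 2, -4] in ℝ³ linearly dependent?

a = 19/2

The set is linearly dependent precisely when det[b₁; b₂; b₃] = 0.
Cofactor expansion gives det = 4*a - 38.
This vanishes exactly when a = 19/2.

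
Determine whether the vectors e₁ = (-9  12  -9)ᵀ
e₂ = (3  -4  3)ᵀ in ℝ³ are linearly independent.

Row-reduce the matrix whose columns are e₁, e₂.
The reduction yields 1 nonzero row, so the rank is 1.
Since rank 1 < 2, the set is linearly dependent.
Indeed e₁ + 3e₂ = 0.

linearly dependent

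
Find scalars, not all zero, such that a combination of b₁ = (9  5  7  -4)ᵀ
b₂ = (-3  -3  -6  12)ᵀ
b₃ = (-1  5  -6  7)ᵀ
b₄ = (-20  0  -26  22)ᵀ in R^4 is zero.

2b₁ - 2b₃ + b₄ = 0

Set up α₁b₁ + … + α₄b₄ = 0 and solve the homogeneous system.
The free variable yields coefficients (2, 0, -2, 1) (any nonzero multiple also works).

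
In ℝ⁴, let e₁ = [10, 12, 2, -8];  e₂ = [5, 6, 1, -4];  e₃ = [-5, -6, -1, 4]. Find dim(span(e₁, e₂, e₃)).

1

Apply Gaussian elimination to the matrix whose rows are e₁, e₂, e₃.
There is 1 pivot column, so rank = 1.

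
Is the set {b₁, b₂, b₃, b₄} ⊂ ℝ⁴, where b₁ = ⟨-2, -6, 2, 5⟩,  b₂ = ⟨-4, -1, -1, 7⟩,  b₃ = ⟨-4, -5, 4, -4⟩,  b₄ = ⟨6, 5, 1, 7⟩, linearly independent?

linearly independent

Row-reduce the matrix whose columns are b₁, b₂, b₃, b₄.
The reduction yields 4 nonzero rows, so the rank is 4.
Since rank = 4 (the number of vectors), the set is linearly independent.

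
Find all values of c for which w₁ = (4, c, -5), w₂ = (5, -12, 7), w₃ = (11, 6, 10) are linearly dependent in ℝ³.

Dependence holds iff the 3×3 matrix [w₁ w₂ w₃] is singular.
The determinant works out to 27*c - 1458.
Setting this to zero gives c = 54.

c = 54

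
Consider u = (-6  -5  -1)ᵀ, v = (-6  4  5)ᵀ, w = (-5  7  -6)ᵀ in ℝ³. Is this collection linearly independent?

The matrix [u|v|w] has determinant 681.
A nonzero determinant means the columns are linearly independent.

linearly independent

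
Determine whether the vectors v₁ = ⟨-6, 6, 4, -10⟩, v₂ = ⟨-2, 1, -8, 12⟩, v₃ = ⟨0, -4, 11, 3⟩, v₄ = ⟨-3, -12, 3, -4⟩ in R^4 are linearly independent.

linearly independent

Form the 4×4 matrix with these as columns; its determinant is -17060.
A nonzero determinant means the columns are linearly independent.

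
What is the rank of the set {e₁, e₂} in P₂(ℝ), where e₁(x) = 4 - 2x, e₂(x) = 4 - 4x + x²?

rank 2

Pass to coordinate vectors with respect to the basis {1, x, x²}.
Form the matrix with e₁, e₂ as columns and reduce.
The echelon form has 2 nonzero rows, so the rank is 2.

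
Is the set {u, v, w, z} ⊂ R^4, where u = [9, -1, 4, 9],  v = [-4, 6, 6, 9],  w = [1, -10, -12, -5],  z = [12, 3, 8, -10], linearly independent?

Row-reduce the matrix whose columns are u, v, w, z.
The reduction yields 4 nonzero rows, so the rank is 4.
Since rank = 4 (the number of vectors), the set is linearly independent.

linearly independent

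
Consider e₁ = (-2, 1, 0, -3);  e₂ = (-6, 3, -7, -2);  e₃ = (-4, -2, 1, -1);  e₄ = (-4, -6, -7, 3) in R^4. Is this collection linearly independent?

linearly independent

Form the 4×4 matrix with these as columns; its determinant is -560.
A nonzero determinant means the columns are linearly independent.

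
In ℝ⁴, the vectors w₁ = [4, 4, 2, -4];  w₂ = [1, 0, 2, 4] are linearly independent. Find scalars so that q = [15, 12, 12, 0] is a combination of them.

Since w₁, w₂ are independent, the coefficients expressing q are uniquely determined by a linear system.
The system has the unique solution (c₁, c₂) = (3, 3).

q = 3w₁ + 3w₂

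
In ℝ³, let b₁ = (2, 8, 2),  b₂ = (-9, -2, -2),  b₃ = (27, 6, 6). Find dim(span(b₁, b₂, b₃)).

dim = 2

Form the matrix with b₁, b₂, b₃ as columns and reduce.
Reduction leaves 2 leading entries, giving rank 2.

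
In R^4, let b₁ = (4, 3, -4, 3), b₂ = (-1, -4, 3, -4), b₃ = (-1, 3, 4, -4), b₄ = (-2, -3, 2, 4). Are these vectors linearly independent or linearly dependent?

linearly independent

Row-reduce the matrix whose columns are b₁, b₂, b₃, b₄.
The reduction yields 4 nonzero rows, so the rank is 4.
Since rank = 4 (the number of vectors), the set is linearly independent.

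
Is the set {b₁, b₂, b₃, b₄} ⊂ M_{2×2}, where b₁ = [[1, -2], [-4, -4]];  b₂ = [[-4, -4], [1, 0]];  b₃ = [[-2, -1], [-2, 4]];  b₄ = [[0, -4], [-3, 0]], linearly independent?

linearly independent

Take coordinates with respect to the standard basis {E₁₁, E₁₂, E₂₁, E₂₂}.
Form the 4×4 matrix with these as columns; its determinant is 304.
A nonzero determinant means the columns are linearly independent.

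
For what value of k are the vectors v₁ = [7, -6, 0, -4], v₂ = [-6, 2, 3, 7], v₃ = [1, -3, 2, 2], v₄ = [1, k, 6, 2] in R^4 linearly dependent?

The vectors are dependent exactly when the determinant of the matrix with rows v₁, v₂, v₃, v₄ vanishes.
The determinant works out to 4*k + 24.
Solving 4*k + 24 = 0 yields k = -6.

k = -6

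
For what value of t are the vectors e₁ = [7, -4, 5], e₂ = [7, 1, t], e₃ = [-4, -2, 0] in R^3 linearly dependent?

The vectors are dependent exactly when the determinant of the matrix with rows e₁, e₂, e₃ vanishes.
Expanding, det = 30*t - 50.
Solving 30*t - 50 = 0 yields t = 5/3.

t = 5/3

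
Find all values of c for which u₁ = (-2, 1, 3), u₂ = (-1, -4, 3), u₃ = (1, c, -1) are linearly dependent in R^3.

c = -2

The set is linearly dependent precisely when det[u₁; u₂; u₃] = 0.
The determinant works out to 3*c + 6.
Setting this to zero gives c = -2.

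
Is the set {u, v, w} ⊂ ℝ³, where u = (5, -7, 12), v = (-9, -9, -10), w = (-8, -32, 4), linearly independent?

The matrix [u|v|w] has determinant 0.
A zero determinant means the columns are linearly dependent.

linearly dependent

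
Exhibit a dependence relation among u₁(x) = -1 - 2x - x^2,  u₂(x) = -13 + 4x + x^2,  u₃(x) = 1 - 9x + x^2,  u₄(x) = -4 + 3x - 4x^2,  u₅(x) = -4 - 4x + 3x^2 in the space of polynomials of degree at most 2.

Write each element as a vector in ℝ³ using {1, x, x^2}.
Solve the homogeneous system with u₁, u₂, u₃, u₄, u₅ as columns by row-reducing the coefficient matrix.
The free variable yields coefficients (3, 0, -1, -1, 0) (any nonzero multiple also works).

3u₁ - u₃ - u₄ = 0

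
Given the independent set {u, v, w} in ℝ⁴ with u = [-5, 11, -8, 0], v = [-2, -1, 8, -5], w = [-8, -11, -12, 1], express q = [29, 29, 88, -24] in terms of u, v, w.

q = -u + 4v - 4w

Solve the system with u, v, w as columns and q as the right-hand side.
The system has the unique solution (c₁, c₂, c₃) = (-1, 4, -4).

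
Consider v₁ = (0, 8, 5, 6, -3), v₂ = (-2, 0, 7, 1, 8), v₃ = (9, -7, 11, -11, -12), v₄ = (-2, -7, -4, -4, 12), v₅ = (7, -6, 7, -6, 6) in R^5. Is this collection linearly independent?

The matrix [v₁|v₂|v₃|v₄|v₅] has determinant -8831.
A nonzero determinant means the columns are linearly independent.

linearly independent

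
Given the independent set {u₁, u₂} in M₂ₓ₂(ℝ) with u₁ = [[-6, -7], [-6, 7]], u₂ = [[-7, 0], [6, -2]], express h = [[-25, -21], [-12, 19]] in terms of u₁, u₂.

Identify each element with its coordinate vector in ℝ⁴ via {E₁₁, E₁₂, E₂₁, E₂₂}.
Solve the system with u₁, u₂ as columns and h as the right-hand side.
Row-reducing the augmented matrix gives the unique coefficients (a₁, a₂) = (3, 1).

h = 3u₁ + u₂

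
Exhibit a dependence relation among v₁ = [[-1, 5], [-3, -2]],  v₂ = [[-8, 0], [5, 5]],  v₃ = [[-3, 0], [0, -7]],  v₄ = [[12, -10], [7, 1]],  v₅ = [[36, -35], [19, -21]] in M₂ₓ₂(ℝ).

Pass to coordinate vectors relative to the basis {E₁₁, E₁₂, E₂₁, E₂₂}.
Write the vectors as columns of a matrix and find a nonzero vector in its null space.
One solution (up to scaling) is (1, 1, -3, -3, 1).

v₁ + v₂ - 3v₃ - 3v₄ + v₅ = 0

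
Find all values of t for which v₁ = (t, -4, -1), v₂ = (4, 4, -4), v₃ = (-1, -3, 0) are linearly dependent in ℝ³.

Dependence holds iff the 3×3 matrix [v₁ v₂ v₃] is singular.
Expanding, det = -12*t - 8.
This vanishes exactly when t = -2/3.

t = -2/3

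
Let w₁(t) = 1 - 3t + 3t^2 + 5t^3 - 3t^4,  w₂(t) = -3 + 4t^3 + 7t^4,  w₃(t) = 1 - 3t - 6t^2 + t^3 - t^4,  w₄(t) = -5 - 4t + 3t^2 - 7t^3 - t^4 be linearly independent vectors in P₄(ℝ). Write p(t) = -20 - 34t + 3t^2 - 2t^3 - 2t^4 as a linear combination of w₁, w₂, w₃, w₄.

Identify each element with its coordinate vector in ℝ⁵ via {1, t, …, t^4}.
Solve the system with w₁, w₂, w₃, w₄ as columns and p as the right-hand side.
Back-substitution yields (a₁, …, a₄) = (3, 2, 3, 4).

p = 3w₁ + 2w₂ + 3w₃ + 4w₄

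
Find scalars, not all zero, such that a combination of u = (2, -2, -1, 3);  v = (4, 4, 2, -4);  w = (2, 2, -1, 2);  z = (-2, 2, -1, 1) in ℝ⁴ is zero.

Solve the homogeneous system with u, v, w, z as columns by row-reducing the coefficient matrix.
The free variable yields coefficients (2, 1, -2, 2) (any nonzero multiple also works).

2u + v - 2w + 2z = 0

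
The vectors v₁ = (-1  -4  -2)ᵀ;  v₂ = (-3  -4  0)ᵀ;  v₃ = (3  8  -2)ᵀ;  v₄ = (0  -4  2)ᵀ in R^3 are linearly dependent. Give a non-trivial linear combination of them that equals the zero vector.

v₂ + v₃ + v₄ = 0

Solve the homogeneous system with v₁, v₂, v₃, v₄ as columns by row-reducing the coefficient matrix.
The free variable yields coefficients (0, 1, 1, 1) (any nonzero multiple also works).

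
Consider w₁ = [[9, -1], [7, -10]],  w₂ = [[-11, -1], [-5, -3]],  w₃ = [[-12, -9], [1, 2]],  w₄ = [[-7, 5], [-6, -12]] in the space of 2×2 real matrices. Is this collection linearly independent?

linearly independent

Write each element as a coordinate vector in ℝ⁴ using {E₁₁, E₁₂, E₂₁, E₂₂}.
Place the vectors as rows of a 4×4 matrix and reduce to echelon form.
The reduction yields 4 nonzero rows, so the rank is 4.
Since rank = 4 (the number of vectors), the set is linearly independent.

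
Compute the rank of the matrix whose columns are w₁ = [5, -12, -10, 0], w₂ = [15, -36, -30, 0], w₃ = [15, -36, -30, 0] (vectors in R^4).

Row-reduce the 3×4 matrix with these as rows.
Reduction leaves 1 leading entry, giving rank 1.

1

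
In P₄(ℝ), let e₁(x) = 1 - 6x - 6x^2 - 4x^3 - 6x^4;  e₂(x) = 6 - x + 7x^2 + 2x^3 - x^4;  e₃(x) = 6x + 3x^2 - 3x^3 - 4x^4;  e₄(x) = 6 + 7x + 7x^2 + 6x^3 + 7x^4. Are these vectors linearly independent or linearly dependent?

Write each element as a coordinate vector in ℝ⁵ using {1, x, …, x^4}.
Row-reduce the matrix whose columns are e₁, e₂, e₃, e₄.
The reduction yields 4 nonzero rows, so the rank is 4.
Since rank = 4 (the number of vectors), the set is linearly independent.

linearly independent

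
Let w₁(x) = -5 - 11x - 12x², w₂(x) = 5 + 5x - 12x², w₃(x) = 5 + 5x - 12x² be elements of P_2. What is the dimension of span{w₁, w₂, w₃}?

Pass to coordinate vectors with respect to the basis {1, x, x²}.
Row-reduce the 3×3 matrix with these as rows.
The echelon form has 2 nonzero rows, so the rank is 2.

2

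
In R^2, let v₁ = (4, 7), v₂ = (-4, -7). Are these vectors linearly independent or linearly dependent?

Form the 2×2 matrix with these as columns; its determinant is 0.
A zero determinant means the columns are linearly dependent.

linearly dependent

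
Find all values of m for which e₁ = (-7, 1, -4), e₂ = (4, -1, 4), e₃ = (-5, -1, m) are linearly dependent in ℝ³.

m = 4

The vectors are dependent exactly when the determinant of the matrix with rows e₁, e₂, e₃ vanishes.
Expanding, det = 3*m - 12.
This vanishes exactly when m = 4.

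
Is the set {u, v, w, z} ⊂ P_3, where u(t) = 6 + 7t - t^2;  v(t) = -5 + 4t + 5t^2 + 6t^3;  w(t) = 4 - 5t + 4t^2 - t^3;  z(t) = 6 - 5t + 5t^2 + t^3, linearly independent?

Take coordinates with respect to the standard basis {1, t, …, t^3}.
Row-reduce the matrix whose columns are u, v, w, z.
The reduction yields 4 nonzero rows, so the rank is 4.
Since rank = 4 (the number of vectors), the set is linearly independent.

linearly independent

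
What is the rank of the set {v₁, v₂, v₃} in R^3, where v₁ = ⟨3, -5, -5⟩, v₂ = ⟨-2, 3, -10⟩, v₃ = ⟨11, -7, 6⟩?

Row-reduce the 3×3 matrix with these as rows.
Exactly 3 pivots survive; hence the rank is 3.

rank 3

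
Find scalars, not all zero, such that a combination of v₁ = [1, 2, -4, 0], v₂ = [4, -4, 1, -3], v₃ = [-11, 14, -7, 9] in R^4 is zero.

Set up α₁v₁ + … + α₃v₃ = 0 and solve the homogeneous system.
The free variable yields coefficients (1, -3, -1) (any nonzero multiple also works).

v₁ - 3v₂ - v₃ = 0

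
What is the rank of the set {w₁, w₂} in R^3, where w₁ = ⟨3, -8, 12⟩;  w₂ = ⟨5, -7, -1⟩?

Row-reduce the 2×3 matrix with these as rows.
There are 2 pivot columns, so rank = 2.

2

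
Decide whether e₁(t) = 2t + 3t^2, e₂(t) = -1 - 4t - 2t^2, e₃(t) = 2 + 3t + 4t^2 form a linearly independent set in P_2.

linearly independent

Write each element as a coordinate vector in ℝ³ using {1, t, t^2}.
Place the vectors as rows of a 3×3 matrix and reduce to echelon form.
The reduction yields 3 nonzero rows, so the rank is 3.
Since rank = 3 (the number of vectors), the set is linearly independent.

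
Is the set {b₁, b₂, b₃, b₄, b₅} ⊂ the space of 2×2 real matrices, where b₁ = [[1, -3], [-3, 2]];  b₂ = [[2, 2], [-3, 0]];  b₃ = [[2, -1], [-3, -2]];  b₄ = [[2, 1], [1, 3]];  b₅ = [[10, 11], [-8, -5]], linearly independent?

linearly dependent

Write each element as a coordinate vector in ℝ⁴ using {E₁₁, E₁₂, E₂₁, E₂₂}.
There are 5 vectors in a 4-dimensional space, so they cannot be linearly independent.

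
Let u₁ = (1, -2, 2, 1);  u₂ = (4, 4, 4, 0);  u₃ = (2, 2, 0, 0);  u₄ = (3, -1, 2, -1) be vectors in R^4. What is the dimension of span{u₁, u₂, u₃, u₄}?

Put the 4×4 matrix [u₁|u₂|u₃|u₄] into echelon form.
There are 4 pivot columns, so rank = 4.

4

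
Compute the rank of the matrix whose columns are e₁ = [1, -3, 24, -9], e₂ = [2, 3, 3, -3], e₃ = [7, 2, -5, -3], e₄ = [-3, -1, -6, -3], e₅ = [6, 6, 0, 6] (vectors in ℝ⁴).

rank 4

Apply Gaussian elimination to the matrix whose rows are e₁, e₂, e₃, e₄, e₅.
Reduction leaves 4 leading entries, giving rank 4.
(With 5 elements in a 4-dimensional space the rank is at most 4.)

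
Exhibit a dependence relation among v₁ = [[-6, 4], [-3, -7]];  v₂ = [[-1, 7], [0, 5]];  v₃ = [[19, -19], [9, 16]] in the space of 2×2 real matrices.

3v₁ + v₂ + v₃ = 0

Write each element as a vector in ℝ⁴ using {E₁₁, E₁₂, E₂₁, E₂₂}.
Solve the homogeneous system with v₁, v₂, v₃ as columns by row-reducing the coefficient matrix.
A generator of the null space is (3, 1, 1).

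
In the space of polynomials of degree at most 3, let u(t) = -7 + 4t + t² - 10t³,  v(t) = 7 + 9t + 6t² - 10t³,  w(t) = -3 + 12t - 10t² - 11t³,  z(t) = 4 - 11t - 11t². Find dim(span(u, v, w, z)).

Use coordinates relative to {1, t, …, t³}.
Form the matrix with u, v, w, z as columns and reduce.
There are 4 pivot columns, so rank = 4.

dim = 4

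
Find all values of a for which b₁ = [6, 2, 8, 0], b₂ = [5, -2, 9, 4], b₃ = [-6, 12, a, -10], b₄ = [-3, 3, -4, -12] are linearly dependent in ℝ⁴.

The set is linearly dependent precisely when det[b₁; b₂; b₃; b₄] = 0.
Cofactor expansion gives det = 168*a + 3136.
This vanishes exactly when a = -56/3.

a = -56/3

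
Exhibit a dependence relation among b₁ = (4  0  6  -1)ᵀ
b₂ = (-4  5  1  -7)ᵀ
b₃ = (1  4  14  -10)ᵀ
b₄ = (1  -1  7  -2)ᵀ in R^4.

b₁ + b₂ - b₃ + b₄ = 0

Row-reduce the matrix with b₁, b₂, b₃, b₄ as columns; the null space gives the coefficients.
The free variable yields coefficients (1, 1, -1, 1) (any nonzero multiple also works).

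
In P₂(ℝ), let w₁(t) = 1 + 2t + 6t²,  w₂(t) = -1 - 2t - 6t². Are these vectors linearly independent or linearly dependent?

Take coordinates with respect to the standard basis {1, t, t²}.
Row-reduce the matrix whose columns are w₁, w₂.
The reduction yields 1 nonzero row, so the rank is 1.
Since rank 1 < 2, the set is linearly dependent.

linearly dependent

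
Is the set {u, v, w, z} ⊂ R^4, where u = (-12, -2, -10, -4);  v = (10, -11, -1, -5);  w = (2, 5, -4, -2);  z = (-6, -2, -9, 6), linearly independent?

The matrix [u|v|w|z] has determinant -14828.
A nonzero determinant means the columns are linearly independent.

linearly independent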